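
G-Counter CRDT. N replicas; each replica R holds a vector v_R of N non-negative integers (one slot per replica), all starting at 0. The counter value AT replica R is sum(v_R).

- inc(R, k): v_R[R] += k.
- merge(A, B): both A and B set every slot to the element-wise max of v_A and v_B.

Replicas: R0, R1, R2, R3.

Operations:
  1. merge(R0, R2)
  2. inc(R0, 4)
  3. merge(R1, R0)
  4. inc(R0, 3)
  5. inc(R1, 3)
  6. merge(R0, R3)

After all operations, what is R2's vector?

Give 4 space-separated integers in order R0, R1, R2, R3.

Op 1: merge R0<->R2 -> R0=(0,0,0,0) R2=(0,0,0,0)
Op 2: inc R0 by 4 -> R0=(4,0,0,0) value=4
Op 3: merge R1<->R0 -> R1=(4,0,0,0) R0=(4,0,0,0)
Op 4: inc R0 by 3 -> R0=(7,0,0,0) value=7
Op 5: inc R1 by 3 -> R1=(4,3,0,0) value=7
Op 6: merge R0<->R3 -> R0=(7,0,0,0) R3=(7,0,0,0)

Answer: 0 0 0 0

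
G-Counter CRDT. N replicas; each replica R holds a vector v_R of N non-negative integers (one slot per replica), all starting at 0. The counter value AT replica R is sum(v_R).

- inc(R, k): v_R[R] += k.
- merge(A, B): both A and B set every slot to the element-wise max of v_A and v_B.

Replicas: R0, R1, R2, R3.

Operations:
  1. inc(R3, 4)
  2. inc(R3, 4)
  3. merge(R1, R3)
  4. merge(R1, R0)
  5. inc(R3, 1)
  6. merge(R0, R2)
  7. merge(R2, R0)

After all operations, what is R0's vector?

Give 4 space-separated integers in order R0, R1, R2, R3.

Answer: 0 0 0 8

Derivation:
Op 1: inc R3 by 4 -> R3=(0,0,0,4) value=4
Op 2: inc R3 by 4 -> R3=(0,0,0,8) value=8
Op 3: merge R1<->R3 -> R1=(0,0,0,8) R3=(0,0,0,8)
Op 4: merge R1<->R0 -> R1=(0,0,0,8) R0=(0,0,0,8)
Op 5: inc R3 by 1 -> R3=(0,0,0,9) value=9
Op 6: merge R0<->R2 -> R0=(0,0,0,8) R2=(0,0,0,8)
Op 7: merge R2<->R0 -> R2=(0,0,0,8) R0=(0,0,0,8)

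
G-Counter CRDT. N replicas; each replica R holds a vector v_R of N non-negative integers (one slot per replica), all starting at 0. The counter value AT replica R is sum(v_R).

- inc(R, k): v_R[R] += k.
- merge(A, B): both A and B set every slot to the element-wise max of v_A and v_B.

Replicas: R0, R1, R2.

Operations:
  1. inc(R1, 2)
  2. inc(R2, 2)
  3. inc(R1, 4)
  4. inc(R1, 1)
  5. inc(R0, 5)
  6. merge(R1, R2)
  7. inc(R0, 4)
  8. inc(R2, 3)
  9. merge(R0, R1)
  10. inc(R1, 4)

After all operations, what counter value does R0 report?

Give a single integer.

Answer: 18

Derivation:
Op 1: inc R1 by 2 -> R1=(0,2,0) value=2
Op 2: inc R2 by 2 -> R2=(0,0,2) value=2
Op 3: inc R1 by 4 -> R1=(0,6,0) value=6
Op 4: inc R1 by 1 -> R1=(0,7,0) value=7
Op 5: inc R0 by 5 -> R0=(5,0,0) value=5
Op 6: merge R1<->R2 -> R1=(0,7,2) R2=(0,7,2)
Op 7: inc R0 by 4 -> R0=(9,0,0) value=9
Op 8: inc R2 by 3 -> R2=(0,7,5) value=12
Op 9: merge R0<->R1 -> R0=(9,7,2) R1=(9,7,2)
Op 10: inc R1 by 4 -> R1=(9,11,2) value=22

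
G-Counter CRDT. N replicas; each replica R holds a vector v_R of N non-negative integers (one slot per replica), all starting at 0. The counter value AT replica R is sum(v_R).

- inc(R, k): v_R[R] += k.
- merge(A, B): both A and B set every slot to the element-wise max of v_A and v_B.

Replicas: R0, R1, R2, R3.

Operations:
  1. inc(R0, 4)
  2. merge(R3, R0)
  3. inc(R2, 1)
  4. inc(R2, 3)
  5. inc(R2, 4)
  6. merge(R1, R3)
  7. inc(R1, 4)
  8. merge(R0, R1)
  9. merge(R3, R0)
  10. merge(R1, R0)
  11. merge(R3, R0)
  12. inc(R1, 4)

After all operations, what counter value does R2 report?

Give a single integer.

Answer: 8

Derivation:
Op 1: inc R0 by 4 -> R0=(4,0,0,0) value=4
Op 2: merge R3<->R0 -> R3=(4,0,0,0) R0=(4,0,0,0)
Op 3: inc R2 by 1 -> R2=(0,0,1,0) value=1
Op 4: inc R2 by 3 -> R2=(0,0,4,0) value=4
Op 5: inc R2 by 4 -> R2=(0,0,8,0) value=8
Op 6: merge R1<->R3 -> R1=(4,0,0,0) R3=(4,0,0,0)
Op 7: inc R1 by 4 -> R1=(4,4,0,0) value=8
Op 8: merge R0<->R1 -> R0=(4,4,0,0) R1=(4,4,0,0)
Op 9: merge R3<->R0 -> R3=(4,4,0,0) R0=(4,4,0,0)
Op 10: merge R1<->R0 -> R1=(4,4,0,0) R0=(4,4,0,0)
Op 11: merge R3<->R0 -> R3=(4,4,0,0) R0=(4,4,0,0)
Op 12: inc R1 by 4 -> R1=(4,8,0,0) value=12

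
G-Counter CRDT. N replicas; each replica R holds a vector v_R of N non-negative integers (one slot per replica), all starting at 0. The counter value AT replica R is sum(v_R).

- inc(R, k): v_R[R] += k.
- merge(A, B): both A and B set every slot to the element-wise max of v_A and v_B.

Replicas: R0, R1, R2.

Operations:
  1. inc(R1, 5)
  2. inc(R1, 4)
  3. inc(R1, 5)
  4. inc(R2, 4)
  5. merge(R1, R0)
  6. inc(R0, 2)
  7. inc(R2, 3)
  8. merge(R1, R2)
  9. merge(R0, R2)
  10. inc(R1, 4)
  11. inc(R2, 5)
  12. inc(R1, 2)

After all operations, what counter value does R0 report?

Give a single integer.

Op 1: inc R1 by 5 -> R1=(0,5,0) value=5
Op 2: inc R1 by 4 -> R1=(0,9,0) value=9
Op 3: inc R1 by 5 -> R1=(0,14,0) value=14
Op 4: inc R2 by 4 -> R2=(0,0,4) value=4
Op 5: merge R1<->R0 -> R1=(0,14,0) R0=(0,14,0)
Op 6: inc R0 by 2 -> R0=(2,14,0) value=16
Op 7: inc R2 by 3 -> R2=(0,0,7) value=7
Op 8: merge R1<->R2 -> R1=(0,14,7) R2=(0,14,7)
Op 9: merge R0<->R2 -> R0=(2,14,7) R2=(2,14,7)
Op 10: inc R1 by 4 -> R1=(0,18,7) value=25
Op 11: inc R2 by 5 -> R2=(2,14,12) value=28
Op 12: inc R1 by 2 -> R1=(0,20,7) value=27

Answer: 23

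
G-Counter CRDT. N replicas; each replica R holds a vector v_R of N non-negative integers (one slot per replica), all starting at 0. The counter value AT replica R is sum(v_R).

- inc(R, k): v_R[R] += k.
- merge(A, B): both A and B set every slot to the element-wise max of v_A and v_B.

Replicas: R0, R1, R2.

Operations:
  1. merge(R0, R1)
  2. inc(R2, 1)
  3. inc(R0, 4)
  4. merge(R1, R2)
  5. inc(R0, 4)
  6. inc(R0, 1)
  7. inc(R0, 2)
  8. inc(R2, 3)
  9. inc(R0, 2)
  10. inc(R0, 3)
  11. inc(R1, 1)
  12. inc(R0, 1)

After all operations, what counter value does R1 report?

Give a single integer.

Answer: 2

Derivation:
Op 1: merge R0<->R1 -> R0=(0,0,0) R1=(0,0,0)
Op 2: inc R2 by 1 -> R2=(0,0,1) value=1
Op 3: inc R0 by 4 -> R0=(4,0,0) value=4
Op 4: merge R1<->R2 -> R1=(0,0,1) R2=(0,0,1)
Op 5: inc R0 by 4 -> R0=(8,0,0) value=8
Op 6: inc R0 by 1 -> R0=(9,0,0) value=9
Op 7: inc R0 by 2 -> R0=(11,0,0) value=11
Op 8: inc R2 by 3 -> R2=(0,0,4) value=4
Op 9: inc R0 by 2 -> R0=(13,0,0) value=13
Op 10: inc R0 by 3 -> R0=(16,0,0) value=16
Op 11: inc R1 by 1 -> R1=(0,1,1) value=2
Op 12: inc R0 by 1 -> R0=(17,0,0) value=17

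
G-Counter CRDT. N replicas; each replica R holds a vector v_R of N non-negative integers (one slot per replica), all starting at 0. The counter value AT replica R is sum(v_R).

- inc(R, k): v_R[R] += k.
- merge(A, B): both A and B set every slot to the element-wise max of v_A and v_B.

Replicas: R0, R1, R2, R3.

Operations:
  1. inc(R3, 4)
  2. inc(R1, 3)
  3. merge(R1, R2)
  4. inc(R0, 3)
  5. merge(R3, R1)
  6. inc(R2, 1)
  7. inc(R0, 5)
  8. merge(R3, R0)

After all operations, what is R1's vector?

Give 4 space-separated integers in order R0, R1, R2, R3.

Answer: 0 3 0 4

Derivation:
Op 1: inc R3 by 4 -> R3=(0,0,0,4) value=4
Op 2: inc R1 by 3 -> R1=(0,3,0,0) value=3
Op 3: merge R1<->R2 -> R1=(0,3,0,0) R2=(0,3,0,0)
Op 4: inc R0 by 3 -> R0=(3,0,0,0) value=3
Op 5: merge R3<->R1 -> R3=(0,3,0,4) R1=(0,3,0,4)
Op 6: inc R2 by 1 -> R2=(0,3,1,0) value=4
Op 7: inc R0 by 5 -> R0=(8,0,0,0) value=8
Op 8: merge R3<->R0 -> R3=(8,3,0,4) R0=(8,3,0,4)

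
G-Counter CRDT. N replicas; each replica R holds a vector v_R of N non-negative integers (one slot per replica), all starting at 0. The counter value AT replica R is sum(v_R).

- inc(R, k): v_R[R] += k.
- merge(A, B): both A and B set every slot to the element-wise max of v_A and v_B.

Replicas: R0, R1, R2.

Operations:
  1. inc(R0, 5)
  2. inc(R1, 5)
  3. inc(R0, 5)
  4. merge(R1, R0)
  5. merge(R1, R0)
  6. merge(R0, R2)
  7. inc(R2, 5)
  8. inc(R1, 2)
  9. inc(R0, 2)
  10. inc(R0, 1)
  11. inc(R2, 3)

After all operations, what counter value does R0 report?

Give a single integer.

Answer: 18

Derivation:
Op 1: inc R0 by 5 -> R0=(5,0,0) value=5
Op 2: inc R1 by 5 -> R1=(0,5,0) value=5
Op 3: inc R0 by 5 -> R0=(10,0,0) value=10
Op 4: merge R1<->R0 -> R1=(10,5,0) R0=(10,5,0)
Op 5: merge R1<->R0 -> R1=(10,5,0) R0=(10,5,0)
Op 6: merge R0<->R2 -> R0=(10,5,0) R2=(10,5,0)
Op 7: inc R2 by 5 -> R2=(10,5,5) value=20
Op 8: inc R1 by 2 -> R1=(10,7,0) value=17
Op 9: inc R0 by 2 -> R0=(12,5,0) value=17
Op 10: inc R0 by 1 -> R0=(13,5,0) value=18
Op 11: inc R2 by 3 -> R2=(10,5,8) value=23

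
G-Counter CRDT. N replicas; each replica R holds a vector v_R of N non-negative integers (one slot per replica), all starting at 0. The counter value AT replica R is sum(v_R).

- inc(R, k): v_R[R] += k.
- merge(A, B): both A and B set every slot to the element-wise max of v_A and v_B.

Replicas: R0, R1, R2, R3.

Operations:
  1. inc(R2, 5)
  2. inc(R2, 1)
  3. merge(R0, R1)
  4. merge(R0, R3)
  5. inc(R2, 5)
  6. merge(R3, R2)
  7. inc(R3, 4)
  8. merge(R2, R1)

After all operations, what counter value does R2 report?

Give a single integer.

Op 1: inc R2 by 5 -> R2=(0,0,5,0) value=5
Op 2: inc R2 by 1 -> R2=(0,0,6,0) value=6
Op 3: merge R0<->R1 -> R0=(0,0,0,0) R1=(0,0,0,0)
Op 4: merge R0<->R3 -> R0=(0,0,0,0) R3=(0,0,0,0)
Op 5: inc R2 by 5 -> R2=(0,0,11,0) value=11
Op 6: merge R3<->R2 -> R3=(0,0,11,0) R2=(0,0,11,0)
Op 7: inc R3 by 4 -> R3=(0,0,11,4) value=15
Op 8: merge R2<->R1 -> R2=(0,0,11,0) R1=(0,0,11,0)

Answer: 11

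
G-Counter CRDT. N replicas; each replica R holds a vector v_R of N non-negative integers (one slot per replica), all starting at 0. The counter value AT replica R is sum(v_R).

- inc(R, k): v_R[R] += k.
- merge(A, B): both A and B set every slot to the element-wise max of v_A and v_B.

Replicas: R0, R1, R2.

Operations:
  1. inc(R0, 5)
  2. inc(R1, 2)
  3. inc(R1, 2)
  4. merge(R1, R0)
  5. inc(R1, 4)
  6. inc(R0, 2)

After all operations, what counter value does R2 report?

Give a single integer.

Op 1: inc R0 by 5 -> R0=(5,0,0) value=5
Op 2: inc R1 by 2 -> R1=(0,2,0) value=2
Op 3: inc R1 by 2 -> R1=(0,4,0) value=4
Op 4: merge R1<->R0 -> R1=(5,4,0) R0=(5,4,0)
Op 5: inc R1 by 4 -> R1=(5,8,0) value=13
Op 6: inc R0 by 2 -> R0=(7,4,0) value=11

Answer: 0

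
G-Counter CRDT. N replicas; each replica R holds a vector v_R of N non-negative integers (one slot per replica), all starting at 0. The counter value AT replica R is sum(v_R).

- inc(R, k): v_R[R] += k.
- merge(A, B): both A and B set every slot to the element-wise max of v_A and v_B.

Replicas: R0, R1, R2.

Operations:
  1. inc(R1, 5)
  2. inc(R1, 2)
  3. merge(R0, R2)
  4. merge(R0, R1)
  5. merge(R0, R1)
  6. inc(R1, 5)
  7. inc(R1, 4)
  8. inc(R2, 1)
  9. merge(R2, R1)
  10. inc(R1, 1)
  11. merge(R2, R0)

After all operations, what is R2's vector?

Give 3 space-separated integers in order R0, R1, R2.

Answer: 0 16 1

Derivation:
Op 1: inc R1 by 5 -> R1=(0,5,0) value=5
Op 2: inc R1 by 2 -> R1=(0,7,0) value=7
Op 3: merge R0<->R2 -> R0=(0,0,0) R2=(0,0,0)
Op 4: merge R0<->R1 -> R0=(0,7,0) R1=(0,7,0)
Op 5: merge R0<->R1 -> R0=(0,7,0) R1=(0,7,0)
Op 6: inc R1 by 5 -> R1=(0,12,0) value=12
Op 7: inc R1 by 4 -> R1=(0,16,0) value=16
Op 8: inc R2 by 1 -> R2=(0,0,1) value=1
Op 9: merge R2<->R1 -> R2=(0,16,1) R1=(0,16,1)
Op 10: inc R1 by 1 -> R1=(0,17,1) value=18
Op 11: merge R2<->R0 -> R2=(0,16,1) R0=(0,16,1)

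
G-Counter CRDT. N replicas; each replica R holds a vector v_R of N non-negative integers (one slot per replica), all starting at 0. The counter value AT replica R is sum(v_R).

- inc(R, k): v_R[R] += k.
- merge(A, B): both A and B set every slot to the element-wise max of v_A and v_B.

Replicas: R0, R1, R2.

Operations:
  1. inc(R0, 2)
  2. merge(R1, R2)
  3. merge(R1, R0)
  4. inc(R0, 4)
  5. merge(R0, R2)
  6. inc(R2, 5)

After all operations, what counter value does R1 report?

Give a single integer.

Op 1: inc R0 by 2 -> R0=(2,0,0) value=2
Op 2: merge R1<->R2 -> R1=(0,0,0) R2=(0,0,0)
Op 3: merge R1<->R0 -> R1=(2,0,0) R0=(2,0,0)
Op 4: inc R0 by 4 -> R0=(6,0,0) value=6
Op 5: merge R0<->R2 -> R0=(6,0,0) R2=(6,0,0)
Op 6: inc R2 by 5 -> R2=(6,0,5) value=11

Answer: 2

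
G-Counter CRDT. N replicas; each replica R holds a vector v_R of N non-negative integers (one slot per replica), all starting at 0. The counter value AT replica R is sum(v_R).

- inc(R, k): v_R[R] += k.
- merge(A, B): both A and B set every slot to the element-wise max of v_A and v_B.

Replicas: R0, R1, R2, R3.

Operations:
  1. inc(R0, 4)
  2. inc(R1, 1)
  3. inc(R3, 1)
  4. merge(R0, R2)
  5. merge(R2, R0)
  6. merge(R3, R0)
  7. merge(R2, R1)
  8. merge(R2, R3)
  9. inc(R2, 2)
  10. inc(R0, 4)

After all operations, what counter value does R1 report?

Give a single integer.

Answer: 5

Derivation:
Op 1: inc R0 by 4 -> R0=(4,0,0,0) value=4
Op 2: inc R1 by 1 -> R1=(0,1,0,0) value=1
Op 3: inc R3 by 1 -> R3=(0,0,0,1) value=1
Op 4: merge R0<->R2 -> R0=(4,0,0,0) R2=(4,0,0,0)
Op 5: merge R2<->R0 -> R2=(4,0,0,0) R0=(4,0,0,0)
Op 6: merge R3<->R0 -> R3=(4,0,0,1) R0=(4,0,0,1)
Op 7: merge R2<->R1 -> R2=(4,1,0,0) R1=(4,1,0,0)
Op 8: merge R2<->R3 -> R2=(4,1,0,1) R3=(4,1,0,1)
Op 9: inc R2 by 2 -> R2=(4,1,2,1) value=8
Op 10: inc R0 by 4 -> R0=(8,0,0,1) value=9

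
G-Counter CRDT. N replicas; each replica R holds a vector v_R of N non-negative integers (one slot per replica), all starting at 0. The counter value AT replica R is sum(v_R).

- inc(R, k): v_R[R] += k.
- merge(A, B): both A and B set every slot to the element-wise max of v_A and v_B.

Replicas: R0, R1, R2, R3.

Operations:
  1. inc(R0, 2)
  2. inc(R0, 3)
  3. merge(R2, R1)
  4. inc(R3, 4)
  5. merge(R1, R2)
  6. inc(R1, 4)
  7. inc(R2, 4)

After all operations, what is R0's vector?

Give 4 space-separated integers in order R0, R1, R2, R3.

Answer: 5 0 0 0

Derivation:
Op 1: inc R0 by 2 -> R0=(2,0,0,0) value=2
Op 2: inc R0 by 3 -> R0=(5,0,0,0) value=5
Op 3: merge R2<->R1 -> R2=(0,0,0,0) R1=(0,0,0,0)
Op 4: inc R3 by 4 -> R3=(0,0,0,4) value=4
Op 5: merge R1<->R2 -> R1=(0,0,0,0) R2=(0,0,0,0)
Op 6: inc R1 by 4 -> R1=(0,4,0,0) value=4
Op 7: inc R2 by 4 -> R2=(0,0,4,0) value=4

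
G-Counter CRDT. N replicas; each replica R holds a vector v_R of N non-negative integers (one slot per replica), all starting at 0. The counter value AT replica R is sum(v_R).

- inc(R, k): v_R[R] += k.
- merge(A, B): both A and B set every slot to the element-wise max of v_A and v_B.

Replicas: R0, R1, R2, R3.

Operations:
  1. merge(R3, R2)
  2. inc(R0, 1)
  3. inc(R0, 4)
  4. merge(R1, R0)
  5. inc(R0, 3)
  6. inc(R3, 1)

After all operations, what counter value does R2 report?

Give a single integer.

Answer: 0

Derivation:
Op 1: merge R3<->R2 -> R3=(0,0,0,0) R2=(0,0,0,0)
Op 2: inc R0 by 1 -> R0=(1,0,0,0) value=1
Op 3: inc R0 by 4 -> R0=(5,0,0,0) value=5
Op 4: merge R1<->R0 -> R1=(5,0,0,0) R0=(5,0,0,0)
Op 5: inc R0 by 3 -> R0=(8,0,0,0) value=8
Op 6: inc R3 by 1 -> R3=(0,0,0,1) value=1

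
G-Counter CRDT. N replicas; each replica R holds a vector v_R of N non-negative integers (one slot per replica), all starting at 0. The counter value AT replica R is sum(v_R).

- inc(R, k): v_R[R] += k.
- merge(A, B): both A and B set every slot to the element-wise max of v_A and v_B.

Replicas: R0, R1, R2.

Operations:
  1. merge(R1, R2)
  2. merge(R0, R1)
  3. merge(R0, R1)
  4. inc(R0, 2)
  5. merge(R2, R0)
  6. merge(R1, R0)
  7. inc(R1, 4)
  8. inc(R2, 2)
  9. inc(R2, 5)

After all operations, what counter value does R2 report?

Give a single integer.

Answer: 9

Derivation:
Op 1: merge R1<->R2 -> R1=(0,0,0) R2=(0,0,0)
Op 2: merge R0<->R1 -> R0=(0,0,0) R1=(0,0,0)
Op 3: merge R0<->R1 -> R0=(0,0,0) R1=(0,0,0)
Op 4: inc R0 by 2 -> R0=(2,0,0) value=2
Op 5: merge R2<->R0 -> R2=(2,0,0) R0=(2,0,0)
Op 6: merge R1<->R0 -> R1=(2,0,0) R0=(2,0,0)
Op 7: inc R1 by 4 -> R1=(2,4,0) value=6
Op 8: inc R2 by 2 -> R2=(2,0,2) value=4
Op 9: inc R2 by 5 -> R2=(2,0,7) value=9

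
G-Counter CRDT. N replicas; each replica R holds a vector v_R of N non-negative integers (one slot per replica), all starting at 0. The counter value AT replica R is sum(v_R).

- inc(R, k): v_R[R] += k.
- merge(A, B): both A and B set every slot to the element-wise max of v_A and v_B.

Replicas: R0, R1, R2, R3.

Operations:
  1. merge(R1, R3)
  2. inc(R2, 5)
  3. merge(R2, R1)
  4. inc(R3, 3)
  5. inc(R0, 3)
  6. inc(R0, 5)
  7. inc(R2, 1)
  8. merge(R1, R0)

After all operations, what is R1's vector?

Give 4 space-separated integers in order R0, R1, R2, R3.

Op 1: merge R1<->R3 -> R1=(0,0,0,0) R3=(0,0,0,0)
Op 2: inc R2 by 5 -> R2=(0,0,5,0) value=5
Op 3: merge R2<->R1 -> R2=(0,0,5,0) R1=(0,0,5,0)
Op 4: inc R3 by 3 -> R3=(0,0,0,3) value=3
Op 5: inc R0 by 3 -> R0=(3,0,0,0) value=3
Op 6: inc R0 by 5 -> R0=(8,0,0,0) value=8
Op 7: inc R2 by 1 -> R2=(0,0,6,0) value=6
Op 8: merge R1<->R0 -> R1=(8,0,5,0) R0=(8,0,5,0)

Answer: 8 0 5 0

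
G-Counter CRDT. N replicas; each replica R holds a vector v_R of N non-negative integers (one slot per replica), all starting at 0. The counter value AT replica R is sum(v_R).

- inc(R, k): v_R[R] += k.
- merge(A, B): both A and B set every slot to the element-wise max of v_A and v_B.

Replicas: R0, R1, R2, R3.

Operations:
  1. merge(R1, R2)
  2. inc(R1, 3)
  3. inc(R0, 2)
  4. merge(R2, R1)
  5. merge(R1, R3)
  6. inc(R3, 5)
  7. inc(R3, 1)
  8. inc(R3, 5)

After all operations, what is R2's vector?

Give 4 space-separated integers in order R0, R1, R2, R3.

Op 1: merge R1<->R2 -> R1=(0,0,0,0) R2=(0,0,0,0)
Op 2: inc R1 by 3 -> R1=(0,3,0,0) value=3
Op 3: inc R0 by 2 -> R0=(2,0,0,0) value=2
Op 4: merge R2<->R1 -> R2=(0,3,0,0) R1=(0,3,0,0)
Op 5: merge R1<->R3 -> R1=(0,3,0,0) R3=(0,3,0,0)
Op 6: inc R3 by 5 -> R3=(0,3,0,5) value=8
Op 7: inc R3 by 1 -> R3=(0,3,0,6) value=9
Op 8: inc R3 by 5 -> R3=(0,3,0,11) value=14

Answer: 0 3 0 0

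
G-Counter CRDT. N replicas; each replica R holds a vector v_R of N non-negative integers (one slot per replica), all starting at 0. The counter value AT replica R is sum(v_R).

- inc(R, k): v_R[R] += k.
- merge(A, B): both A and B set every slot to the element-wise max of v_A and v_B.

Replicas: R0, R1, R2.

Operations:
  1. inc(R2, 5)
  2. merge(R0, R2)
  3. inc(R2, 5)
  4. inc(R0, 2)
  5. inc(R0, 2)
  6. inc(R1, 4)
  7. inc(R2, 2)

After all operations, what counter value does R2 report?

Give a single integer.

Answer: 12

Derivation:
Op 1: inc R2 by 5 -> R2=(0,0,5) value=5
Op 2: merge R0<->R2 -> R0=(0,0,5) R2=(0,0,5)
Op 3: inc R2 by 5 -> R2=(0,0,10) value=10
Op 4: inc R0 by 2 -> R0=(2,0,5) value=7
Op 5: inc R0 by 2 -> R0=(4,0,5) value=9
Op 6: inc R1 by 4 -> R1=(0,4,0) value=4
Op 7: inc R2 by 2 -> R2=(0,0,12) value=12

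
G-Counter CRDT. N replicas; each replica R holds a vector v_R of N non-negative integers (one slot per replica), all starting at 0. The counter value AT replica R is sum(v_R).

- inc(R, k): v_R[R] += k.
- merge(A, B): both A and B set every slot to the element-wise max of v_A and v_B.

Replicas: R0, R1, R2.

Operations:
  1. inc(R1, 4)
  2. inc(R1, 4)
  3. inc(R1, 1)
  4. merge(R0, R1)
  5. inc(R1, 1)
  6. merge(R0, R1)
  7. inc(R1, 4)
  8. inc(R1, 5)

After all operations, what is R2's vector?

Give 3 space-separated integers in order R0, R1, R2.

Answer: 0 0 0

Derivation:
Op 1: inc R1 by 4 -> R1=(0,4,0) value=4
Op 2: inc R1 by 4 -> R1=(0,8,0) value=8
Op 3: inc R1 by 1 -> R1=(0,9,0) value=9
Op 4: merge R0<->R1 -> R0=(0,9,0) R1=(0,9,0)
Op 5: inc R1 by 1 -> R1=(0,10,0) value=10
Op 6: merge R0<->R1 -> R0=(0,10,0) R1=(0,10,0)
Op 7: inc R1 by 4 -> R1=(0,14,0) value=14
Op 8: inc R1 by 5 -> R1=(0,19,0) value=19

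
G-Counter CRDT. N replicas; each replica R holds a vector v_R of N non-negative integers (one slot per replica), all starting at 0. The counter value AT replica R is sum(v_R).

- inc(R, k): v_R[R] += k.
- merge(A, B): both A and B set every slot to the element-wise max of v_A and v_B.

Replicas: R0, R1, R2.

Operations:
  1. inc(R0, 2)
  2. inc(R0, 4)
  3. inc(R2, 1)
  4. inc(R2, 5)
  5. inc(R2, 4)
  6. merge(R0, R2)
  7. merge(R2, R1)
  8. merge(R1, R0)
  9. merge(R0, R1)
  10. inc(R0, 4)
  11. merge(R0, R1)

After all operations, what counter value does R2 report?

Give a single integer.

Op 1: inc R0 by 2 -> R0=(2,0,0) value=2
Op 2: inc R0 by 4 -> R0=(6,0,0) value=6
Op 3: inc R2 by 1 -> R2=(0,0,1) value=1
Op 4: inc R2 by 5 -> R2=(0,0,6) value=6
Op 5: inc R2 by 4 -> R2=(0,0,10) value=10
Op 6: merge R0<->R2 -> R0=(6,0,10) R2=(6,0,10)
Op 7: merge R2<->R1 -> R2=(6,0,10) R1=(6,0,10)
Op 8: merge R1<->R0 -> R1=(6,0,10) R0=(6,0,10)
Op 9: merge R0<->R1 -> R0=(6,0,10) R1=(6,0,10)
Op 10: inc R0 by 4 -> R0=(10,0,10) value=20
Op 11: merge R0<->R1 -> R0=(10,0,10) R1=(10,0,10)

Answer: 16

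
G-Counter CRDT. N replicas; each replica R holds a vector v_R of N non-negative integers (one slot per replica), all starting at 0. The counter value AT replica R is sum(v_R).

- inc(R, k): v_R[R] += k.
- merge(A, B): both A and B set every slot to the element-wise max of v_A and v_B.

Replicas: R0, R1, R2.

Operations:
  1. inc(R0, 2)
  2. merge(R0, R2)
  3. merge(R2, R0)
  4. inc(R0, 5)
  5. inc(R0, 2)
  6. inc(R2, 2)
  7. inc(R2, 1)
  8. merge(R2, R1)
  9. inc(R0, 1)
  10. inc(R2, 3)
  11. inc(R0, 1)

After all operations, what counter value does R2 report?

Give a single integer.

Op 1: inc R0 by 2 -> R0=(2,0,0) value=2
Op 2: merge R0<->R2 -> R0=(2,0,0) R2=(2,0,0)
Op 3: merge R2<->R0 -> R2=(2,0,0) R0=(2,0,0)
Op 4: inc R0 by 5 -> R0=(7,0,0) value=7
Op 5: inc R0 by 2 -> R0=(9,0,0) value=9
Op 6: inc R2 by 2 -> R2=(2,0,2) value=4
Op 7: inc R2 by 1 -> R2=(2,0,3) value=5
Op 8: merge R2<->R1 -> R2=(2,0,3) R1=(2,0,3)
Op 9: inc R0 by 1 -> R0=(10,0,0) value=10
Op 10: inc R2 by 3 -> R2=(2,0,6) value=8
Op 11: inc R0 by 1 -> R0=(11,0,0) value=11

Answer: 8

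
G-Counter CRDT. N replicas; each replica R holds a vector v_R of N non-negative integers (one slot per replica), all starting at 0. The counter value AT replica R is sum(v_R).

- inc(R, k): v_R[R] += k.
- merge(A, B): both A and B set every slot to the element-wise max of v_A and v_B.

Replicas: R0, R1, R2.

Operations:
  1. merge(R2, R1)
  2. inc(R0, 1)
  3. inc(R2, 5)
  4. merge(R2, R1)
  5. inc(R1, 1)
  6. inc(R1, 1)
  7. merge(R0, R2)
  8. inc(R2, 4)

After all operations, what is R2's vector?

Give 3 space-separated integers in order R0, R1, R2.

Op 1: merge R2<->R1 -> R2=(0,0,0) R1=(0,0,0)
Op 2: inc R0 by 1 -> R0=(1,0,0) value=1
Op 3: inc R2 by 5 -> R2=(0,0,5) value=5
Op 4: merge R2<->R1 -> R2=(0,0,5) R1=(0,0,5)
Op 5: inc R1 by 1 -> R1=(0,1,5) value=6
Op 6: inc R1 by 1 -> R1=(0,2,5) value=7
Op 7: merge R0<->R2 -> R0=(1,0,5) R2=(1,0,5)
Op 8: inc R2 by 4 -> R2=(1,0,9) value=10

Answer: 1 0 9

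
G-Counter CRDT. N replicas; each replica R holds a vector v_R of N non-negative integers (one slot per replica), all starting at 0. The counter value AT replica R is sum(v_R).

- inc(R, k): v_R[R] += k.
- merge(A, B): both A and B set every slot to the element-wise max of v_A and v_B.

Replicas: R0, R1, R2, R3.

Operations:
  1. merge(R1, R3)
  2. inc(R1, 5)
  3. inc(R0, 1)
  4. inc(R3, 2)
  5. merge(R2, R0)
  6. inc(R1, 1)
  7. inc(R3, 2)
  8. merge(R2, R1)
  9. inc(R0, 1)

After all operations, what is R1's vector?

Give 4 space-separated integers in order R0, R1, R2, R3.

Answer: 1 6 0 0

Derivation:
Op 1: merge R1<->R3 -> R1=(0,0,0,0) R3=(0,0,0,0)
Op 2: inc R1 by 5 -> R1=(0,5,0,0) value=5
Op 3: inc R0 by 1 -> R0=(1,0,0,0) value=1
Op 4: inc R3 by 2 -> R3=(0,0,0,2) value=2
Op 5: merge R2<->R0 -> R2=(1,0,0,0) R0=(1,0,0,0)
Op 6: inc R1 by 1 -> R1=(0,6,0,0) value=6
Op 7: inc R3 by 2 -> R3=(0,0,0,4) value=4
Op 8: merge R2<->R1 -> R2=(1,6,0,0) R1=(1,6,0,0)
Op 9: inc R0 by 1 -> R0=(2,0,0,0) value=2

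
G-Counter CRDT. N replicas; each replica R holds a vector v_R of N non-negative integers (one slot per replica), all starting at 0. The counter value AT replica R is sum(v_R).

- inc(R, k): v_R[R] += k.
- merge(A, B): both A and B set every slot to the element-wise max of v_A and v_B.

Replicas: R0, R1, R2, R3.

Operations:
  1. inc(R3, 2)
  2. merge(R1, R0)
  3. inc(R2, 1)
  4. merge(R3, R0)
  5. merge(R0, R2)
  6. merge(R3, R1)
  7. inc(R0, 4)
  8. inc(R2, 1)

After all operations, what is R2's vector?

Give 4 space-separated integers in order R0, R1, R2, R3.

Op 1: inc R3 by 2 -> R3=(0,0,0,2) value=2
Op 2: merge R1<->R0 -> R1=(0,0,0,0) R0=(0,0,0,0)
Op 3: inc R2 by 1 -> R2=(0,0,1,0) value=1
Op 4: merge R3<->R0 -> R3=(0,0,0,2) R0=(0,0,0,2)
Op 5: merge R0<->R2 -> R0=(0,0,1,2) R2=(0,0,1,2)
Op 6: merge R3<->R1 -> R3=(0,0,0,2) R1=(0,0,0,2)
Op 7: inc R0 by 4 -> R0=(4,0,1,2) value=7
Op 8: inc R2 by 1 -> R2=(0,0,2,2) value=4

Answer: 0 0 2 2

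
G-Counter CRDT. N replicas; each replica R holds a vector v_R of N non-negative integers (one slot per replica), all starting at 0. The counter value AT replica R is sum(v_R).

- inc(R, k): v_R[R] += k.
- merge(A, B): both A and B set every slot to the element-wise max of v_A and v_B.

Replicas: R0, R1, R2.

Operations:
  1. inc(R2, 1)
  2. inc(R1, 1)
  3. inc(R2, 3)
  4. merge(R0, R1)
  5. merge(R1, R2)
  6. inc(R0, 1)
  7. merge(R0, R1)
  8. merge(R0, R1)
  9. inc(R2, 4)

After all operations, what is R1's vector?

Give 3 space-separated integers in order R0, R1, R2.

Op 1: inc R2 by 1 -> R2=(0,0,1) value=1
Op 2: inc R1 by 1 -> R1=(0,1,0) value=1
Op 3: inc R2 by 3 -> R2=(0,0,4) value=4
Op 4: merge R0<->R1 -> R0=(0,1,0) R1=(0,1,0)
Op 5: merge R1<->R2 -> R1=(0,1,4) R2=(0,1,4)
Op 6: inc R0 by 1 -> R0=(1,1,0) value=2
Op 7: merge R0<->R1 -> R0=(1,1,4) R1=(1,1,4)
Op 8: merge R0<->R1 -> R0=(1,1,4) R1=(1,1,4)
Op 9: inc R2 by 4 -> R2=(0,1,8) value=9

Answer: 1 1 4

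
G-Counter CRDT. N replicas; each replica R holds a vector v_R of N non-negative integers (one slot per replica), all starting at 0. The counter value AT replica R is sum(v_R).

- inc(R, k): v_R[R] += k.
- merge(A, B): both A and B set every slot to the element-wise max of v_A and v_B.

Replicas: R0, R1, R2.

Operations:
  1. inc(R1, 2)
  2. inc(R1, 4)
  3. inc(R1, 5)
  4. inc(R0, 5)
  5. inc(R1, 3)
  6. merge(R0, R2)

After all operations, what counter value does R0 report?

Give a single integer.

Op 1: inc R1 by 2 -> R1=(0,2,0) value=2
Op 2: inc R1 by 4 -> R1=(0,6,0) value=6
Op 3: inc R1 by 5 -> R1=(0,11,0) value=11
Op 4: inc R0 by 5 -> R0=(5,0,0) value=5
Op 5: inc R1 by 3 -> R1=(0,14,0) value=14
Op 6: merge R0<->R2 -> R0=(5,0,0) R2=(5,0,0)

Answer: 5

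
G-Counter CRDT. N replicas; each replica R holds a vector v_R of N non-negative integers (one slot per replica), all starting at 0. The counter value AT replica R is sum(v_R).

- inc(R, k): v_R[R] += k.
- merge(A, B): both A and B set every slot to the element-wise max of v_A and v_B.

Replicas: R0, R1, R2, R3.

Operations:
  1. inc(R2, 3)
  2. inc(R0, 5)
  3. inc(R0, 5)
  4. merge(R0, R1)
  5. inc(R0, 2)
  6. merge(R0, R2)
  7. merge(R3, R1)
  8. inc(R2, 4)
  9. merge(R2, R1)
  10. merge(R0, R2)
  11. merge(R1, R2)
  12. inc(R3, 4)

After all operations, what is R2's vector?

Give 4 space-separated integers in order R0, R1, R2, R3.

Answer: 12 0 7 0

Derivation:
Op 1: inc R2 by 3 -> R2=(0,0,3,0) value=3
Op 2: inc R0 by 5 -> R0=(5,0,0,0) value=5
Op 3: inc R0 by 5 -> R0=(10,0,0,0) value=10
Op 4: merge R0<->R1 -> R0=(10,0,0,0) R1=(10,0,0,0)
Op 5: inc R0 by 2 -> R0=(12,0,0,0) value=12
Op 6: merge R0<->R2 -> R0=(12,0,3,0) R2=(12,0,3,0)
Op 7: merge R3<->R1 -> R3=(10,0,0,0) R1=(10,0,0,0)
Op 8: inc R2 by 4 -> R2=(12,0,7,0) value=19
Op 9: merge R2<->R1 -> R2=(12,0,7,0) R1=(12,0,7,0)
Op 10: merge R0<->R2 -> R0=(12,0,7,0) R2=(12,0,7,0)
Op 11: merge R1<->R2 -> R1=(12,0,7,0) R2=(12,0,7,0)
Op 12: inc R3 by 4 -> R3=(10,0,0,4) value=14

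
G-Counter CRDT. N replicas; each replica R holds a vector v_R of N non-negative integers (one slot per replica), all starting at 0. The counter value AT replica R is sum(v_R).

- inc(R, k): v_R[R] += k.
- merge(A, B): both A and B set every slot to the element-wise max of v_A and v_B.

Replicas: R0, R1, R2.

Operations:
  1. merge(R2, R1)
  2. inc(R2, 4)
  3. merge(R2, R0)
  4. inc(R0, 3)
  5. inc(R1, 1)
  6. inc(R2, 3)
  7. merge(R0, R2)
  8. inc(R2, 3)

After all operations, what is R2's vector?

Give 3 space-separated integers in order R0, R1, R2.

Answer: 3 0 10

Derivation:
Op 1: merge R2<->R1 -> R2=(0,0,0) R1=(0,0,0)
Op 2: inc R2 by 4 -> R2=(0,0,4) value=4
Op 3: merge R2<->R0 -> R2=(0,0,4) R0=(0,0,4)
Op 4: inc R0 by 3 -> R0=(3,0,4) value=7
Op 5: inc R1 by 1 -> R1=(0,1,0) value=1
Op 6: inc R2 by 3 -> R2=(0,0,7) value=7
Op 7: merge R0<->R2 -> R0=(3,0,7) R2=(3,0,7)
Op 8: inc R2 by 3 -> R2=(3,0,10) value=13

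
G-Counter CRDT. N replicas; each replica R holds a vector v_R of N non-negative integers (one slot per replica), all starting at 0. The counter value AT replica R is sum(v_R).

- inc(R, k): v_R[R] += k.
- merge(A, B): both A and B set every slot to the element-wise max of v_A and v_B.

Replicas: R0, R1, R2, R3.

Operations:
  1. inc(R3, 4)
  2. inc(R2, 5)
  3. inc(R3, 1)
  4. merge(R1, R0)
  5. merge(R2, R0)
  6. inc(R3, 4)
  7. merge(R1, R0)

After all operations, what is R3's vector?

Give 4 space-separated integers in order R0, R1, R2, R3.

Op 1: inc R3 by 4 -> R3=(0,0,0,4) value=4
Op 2: inc R2 by 5 -> R2=(0,0,5,0) value=5
Op 3: inc R3 by 1 -> R3=(0,0,0,5) value=5
Op 4: merge R1<->R0 -> R1=(0,0,0,0) R0=(0,0,0,0)
Op 5: merge R2<->R0 -> R2=(0,0,5,0) R0=(0,0,5,0)
Op 6: inc R3 by 4 -> R3=(0,0,0,9) value=9
Op 7: merge R1<->R0 -> R1=(0,0,5,0) R0=(0,0,5,0)

Answer: 0 0 0 9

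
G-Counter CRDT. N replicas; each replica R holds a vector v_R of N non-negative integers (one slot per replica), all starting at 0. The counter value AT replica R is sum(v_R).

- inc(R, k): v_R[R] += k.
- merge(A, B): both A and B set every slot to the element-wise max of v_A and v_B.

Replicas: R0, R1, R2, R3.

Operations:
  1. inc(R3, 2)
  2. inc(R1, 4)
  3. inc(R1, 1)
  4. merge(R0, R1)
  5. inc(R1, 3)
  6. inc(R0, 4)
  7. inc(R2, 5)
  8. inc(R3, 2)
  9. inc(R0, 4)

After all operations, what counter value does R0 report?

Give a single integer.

Answer: 13

Derivation:
Op 1: inc R3 by 2 -> R3=(0,0,0,2) value=2
Op 2: inc R1 by 4 -> R1=(0,4,0,0) value=4
Op 3: inc R1 by 1 -> R1=(0,5,0,0) value=5
Op 4: merge R0<->R1 -> R0=(0,5,0,0) R1=(0,5,0,0)
Op 5: inc R1 by 3 -> R1=(0,8,0,0) value=8
Op 6: inc R0 by 4 -> R0=(4,5,0,0) value=9
Op 7: inc R2 by 5 -> R2=(0,0,5,0) value=5
Op 8: inc R3 by 2 -> R3=(0,0,0,4) value=4
Op 9: inc R0 by 4 -> R0=(8,5,0,0) value=13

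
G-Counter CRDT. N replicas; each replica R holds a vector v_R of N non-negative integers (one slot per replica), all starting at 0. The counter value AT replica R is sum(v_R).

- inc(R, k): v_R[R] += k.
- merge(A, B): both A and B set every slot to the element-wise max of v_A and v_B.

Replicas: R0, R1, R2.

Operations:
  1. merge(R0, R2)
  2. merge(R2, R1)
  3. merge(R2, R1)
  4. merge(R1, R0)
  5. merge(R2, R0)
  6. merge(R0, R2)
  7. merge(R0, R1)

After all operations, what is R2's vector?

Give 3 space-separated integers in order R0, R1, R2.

Answer: 0 0 0

Derivation:
Op 1: merge R0<->R2 -> R0=(0,0,0) R2=(0,0,0)
Op 2: merge R2<->R1 -> R2=(0,0,0) R1=(0,0,0)
Op 3: merge R2<->R1 -> R2=(0,0,0) R1=(0,0,0)
Op 4: merge R1<->R0 -> R1=(0,0,0) R0=(0,0,0)
Op 5: merge R2<->R0 -> R2=(0,0,0) R0=(0,0,0)
Op 6: merge R0<->R2 -> R0=(0,0,0) R2=(0,0,0)
Op 7: merge R0<->R1 -> R0=(0,0,0) R1=(0,0,0)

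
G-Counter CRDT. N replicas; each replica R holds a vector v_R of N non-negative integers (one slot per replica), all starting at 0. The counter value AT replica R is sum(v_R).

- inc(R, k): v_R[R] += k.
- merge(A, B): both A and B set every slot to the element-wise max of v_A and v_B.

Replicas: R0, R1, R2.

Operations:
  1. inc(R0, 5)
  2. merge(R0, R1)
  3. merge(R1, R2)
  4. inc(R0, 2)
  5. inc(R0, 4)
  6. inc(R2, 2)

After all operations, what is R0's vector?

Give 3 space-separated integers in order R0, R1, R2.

Op 1: inc R0 by 5 -> R0=(5,0,0) value=5
Op 2: merge R0<->R1 -> R0=(5,0,0) R1=(5,0,0)
Op 3: merge R1<->R2 -> R1=(5,0,0) R2=(5,0,0)
Op 4: inc R0 by 2 -> R0=(7,0,0) value=7
Op 5: inc R0 by 4 -> R0=(11,0,0) value=11
Op 6: inc R2 by 2 -> R2=(5,0,2) value=7

Answer: 11 0 0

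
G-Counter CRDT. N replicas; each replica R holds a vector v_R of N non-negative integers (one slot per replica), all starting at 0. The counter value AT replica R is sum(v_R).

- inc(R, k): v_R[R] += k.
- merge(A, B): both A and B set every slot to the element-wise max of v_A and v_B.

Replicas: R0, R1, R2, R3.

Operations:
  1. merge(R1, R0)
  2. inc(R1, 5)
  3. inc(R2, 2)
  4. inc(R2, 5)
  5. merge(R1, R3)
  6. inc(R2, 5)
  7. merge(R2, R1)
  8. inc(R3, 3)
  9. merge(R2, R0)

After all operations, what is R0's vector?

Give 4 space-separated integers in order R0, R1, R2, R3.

Answer: 0 5 12 0

Derivation:
Op 1: merge R1<->R0 -> R1=(0,0,0,0) R0=(0,0,0,0)
Op 2: inc R1 by 5 -> R1=(0,5,0,0) value=5
Op 3: inc R2 by 2 -> R2=(0,0,2,0) value=2
Op 4: inc R2 by 5 -> R2=(0,0,7,0) value=7
Op 5: merge R1<->R3 -> R1=(0,5,0,0) R3=(0,5,0,0)
Op 6: inc R2 by 5 -> R2=(0,0,12,0) value=12
Op 7: merge R2<->R1 -> R2=(0,5,12,0) R1=(0,5,12,0)
Op 8: inc R3 by 3 -> R3=(0,5,0,3) value=8
Op 9: merge R2<->R0 -> R2=(0,5,12,0) R0=(0,5,12,0)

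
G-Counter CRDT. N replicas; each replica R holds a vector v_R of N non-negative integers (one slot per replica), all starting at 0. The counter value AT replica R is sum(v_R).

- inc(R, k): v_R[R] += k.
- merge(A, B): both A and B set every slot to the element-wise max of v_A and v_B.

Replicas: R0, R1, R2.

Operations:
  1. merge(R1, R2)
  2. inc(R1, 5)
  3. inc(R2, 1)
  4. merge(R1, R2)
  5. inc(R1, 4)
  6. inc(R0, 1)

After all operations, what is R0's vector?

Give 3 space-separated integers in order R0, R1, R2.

Answer: 1 0 0

Derivation:
Op 1: merge R1<->R2 -> R1=(0,0,0) R2=(0,0,0)
Op 2: inc R1 by 5 -> R1=(0,5,0) value=5
Op 3: inc R2 by 1 -> R2=(0,0,1) value=1
Op 4: merge R1<->R2 -> R1=(0,5,1) R2=(0,5,1)
Op 5: inc R1 by 4 -> R1=(0,9,1) value=10
Op 6: inc R0 by 1 -> R0=(1,0,0) value=1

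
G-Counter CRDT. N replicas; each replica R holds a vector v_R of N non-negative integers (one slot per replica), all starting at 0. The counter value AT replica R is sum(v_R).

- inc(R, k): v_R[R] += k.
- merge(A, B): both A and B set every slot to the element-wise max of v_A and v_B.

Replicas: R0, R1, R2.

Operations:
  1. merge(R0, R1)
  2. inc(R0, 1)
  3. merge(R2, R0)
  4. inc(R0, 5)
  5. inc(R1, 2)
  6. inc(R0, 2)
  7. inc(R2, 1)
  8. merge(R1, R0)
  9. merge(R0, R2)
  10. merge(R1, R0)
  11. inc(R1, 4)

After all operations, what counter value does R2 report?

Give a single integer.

Op 1: merge R0<->R1 -> R0=(0,0,0) R1=(0,0,0)
Op 2: inc R0 by 1 -> R0=(1,0,0) value=1
Op 3: merge R2<->R0 -> R2=(1,0,0) R0=(1,0,0)
Op 4: inc R0 by 5 -> R0=(6,0,0) value=6
Op 5: inc R1 by 2 -> R1=(0,2,0) value=2
Op 6: inc R0 by 2 -> R0=(8,0,0) value=8
Op 7: inc R2 by 1 -> R2=(1,0,1) value=2
Op 8: merge R1<->R0 -> R1=(8,2,0) R0=(8,2,0)
Op 9: merge R0<->R2 -> R0=(8,2,1) R2=(8,2,1)
Op 10: merge R1<->R0 -> R1=(8,2,1) R0=(8,2,1)
Op 11: inc R1 by 4 -> R1=(8,6,1) value=15

Answer: 11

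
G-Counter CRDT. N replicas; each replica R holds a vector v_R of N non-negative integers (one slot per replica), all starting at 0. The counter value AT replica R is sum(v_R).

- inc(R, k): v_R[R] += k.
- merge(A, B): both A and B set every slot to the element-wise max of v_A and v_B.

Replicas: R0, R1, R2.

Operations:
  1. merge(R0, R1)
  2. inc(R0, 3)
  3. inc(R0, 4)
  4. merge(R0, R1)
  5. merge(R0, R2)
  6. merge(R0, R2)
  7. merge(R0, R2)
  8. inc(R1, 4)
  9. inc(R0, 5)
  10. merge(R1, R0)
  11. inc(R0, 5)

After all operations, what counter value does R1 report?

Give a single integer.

Answer: 16

Derivation:
Op 1: merge R0<->R1 -> R0=(0,0,0) R1=(0,0,0)
Op 2: inc R0 by 3 -> R0=(3,0,0) value=3
Op 3: inc R0 by 4 -> R0=(7,0,0) value=7
Op 4: merge R0<->R1 -> R0=(7,0,0) R1=(7,0,0)
Op 5: merge R0<->R2 -> R0=(7,0,0) R2=(7,0,0)
Op 6: merge R0<->R2 -> R0=(7,0,0) R2=(7,0,0)
Op 7: merge R0<->R2 -> R0=(7,0,0) R2=(7,0,0)
Op 8: inc R1 by 4 -> R1=(7,4,0) value=11
Op 9: inc R0 by 5 -> R0=(12,0,0) value=12
Op 10: merge R1<->R0 -> R1=(12,4,0) R0=(12,4,0)
Op 11: inc R0 by 5 -> R0=(17,4,0) value=21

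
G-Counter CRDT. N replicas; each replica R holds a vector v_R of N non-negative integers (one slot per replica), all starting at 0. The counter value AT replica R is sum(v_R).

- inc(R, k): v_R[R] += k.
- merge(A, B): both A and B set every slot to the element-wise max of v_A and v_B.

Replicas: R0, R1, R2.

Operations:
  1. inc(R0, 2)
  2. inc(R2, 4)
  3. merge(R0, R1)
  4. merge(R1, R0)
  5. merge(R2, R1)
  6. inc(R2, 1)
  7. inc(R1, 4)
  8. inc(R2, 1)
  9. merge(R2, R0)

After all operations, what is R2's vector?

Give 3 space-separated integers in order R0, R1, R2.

Op 1: inc R0 by 2 -> R0=(2,0,0) value=2
Op 2: inc R2 by 4 -> R2=(0,0,4) value=4
Op 3: merge R0<->R1 -> R0=(2,0,0) R1=(2,0,0)
Op 4: merge R1<->R0 -> R1=(2,0,0) R0=(2,0,0)
Op 5: merge R2<->R1 -> R2=(2,0,4) R1=(2,0,4)
Op 6: inc R2 by 1 -> R2=(2,0,5) value=7
Op 7: inc R1 by 4 -> R1=(2,4,4) value=10
Op 8: inc R2 by 1 -> R2=(2,0,6) value=8
Op 9: merge R2<->R0 -> R2=(2,0,6) R0=(2,0,6)

Answer: 2 0 6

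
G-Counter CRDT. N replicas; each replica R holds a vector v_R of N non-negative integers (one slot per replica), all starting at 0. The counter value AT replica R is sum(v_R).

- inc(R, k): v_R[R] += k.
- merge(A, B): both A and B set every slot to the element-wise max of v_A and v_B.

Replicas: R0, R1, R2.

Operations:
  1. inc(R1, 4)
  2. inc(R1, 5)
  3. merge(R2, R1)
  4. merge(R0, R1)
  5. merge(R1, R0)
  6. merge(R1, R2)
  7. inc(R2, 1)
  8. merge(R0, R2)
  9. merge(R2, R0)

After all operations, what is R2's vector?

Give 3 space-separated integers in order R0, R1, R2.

Op 1: inc R1 by 4 -> R1=(0,4,0) value=4
Op 2: inc R1 by 5 -> R1=(0,9,0) value=9
Op 3: merge R2<->R1 -> R2=(0,9,0) R1=(0,9,0)
Op 4: merge R0<->R1 -> R0=(0,9,0) R1=(0,9,0)
Op 5: merge R1<->R0 -> R1=(0,9,0) R0=(0,9,0)
Op 6: merge R1<->R2 -> R1=(0,9,0) R2=(0,9,0)
Op 7: inc R2 by 1 -> R2=(0,9,1) value=10
Op 8: merge R0<->R2 -> R0=(0,9,1) R2=(0,9,1)
Op 9: merge R2<->R0 -> R2=(0,9,1) R0=(0,9,1)

Answer: 0 9 1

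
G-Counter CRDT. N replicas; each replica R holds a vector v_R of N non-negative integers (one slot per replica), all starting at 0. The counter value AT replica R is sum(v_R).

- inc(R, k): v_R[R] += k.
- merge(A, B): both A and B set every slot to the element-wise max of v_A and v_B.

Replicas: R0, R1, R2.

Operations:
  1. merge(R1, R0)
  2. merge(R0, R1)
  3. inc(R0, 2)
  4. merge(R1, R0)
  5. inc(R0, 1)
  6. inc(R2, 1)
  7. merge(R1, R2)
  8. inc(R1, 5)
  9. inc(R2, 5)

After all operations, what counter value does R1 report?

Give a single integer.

Answer: 8

Derivation:
Op 1: merge R1<->R0 -> R1=(0,0,0) R0=(0,0,0)
Op 2: merge R0<->R1 -> R0=(0,0,0) R1=(0,0,0)
Op 3: inc R0 by 2 -> R0=(2,0,0) value=2
Op 4: merge R1<->R0 -> R1=(2,0,0) R0=(2,0,0)
Op 5: inc R0 by 1 -> R0=(3,0,0) value=3
Op 6: inc R2 by 1 -> R2=(0,0,1) value=1
Op 7: merge R1<->R2 -> R1=(2,0,1) R2=(2,0,1)
Op 8: inc R1 by 5 -> R1=(2,5,1) value=8
Op 9: inc R2 by 5 -> R2=(2,0,6) value=8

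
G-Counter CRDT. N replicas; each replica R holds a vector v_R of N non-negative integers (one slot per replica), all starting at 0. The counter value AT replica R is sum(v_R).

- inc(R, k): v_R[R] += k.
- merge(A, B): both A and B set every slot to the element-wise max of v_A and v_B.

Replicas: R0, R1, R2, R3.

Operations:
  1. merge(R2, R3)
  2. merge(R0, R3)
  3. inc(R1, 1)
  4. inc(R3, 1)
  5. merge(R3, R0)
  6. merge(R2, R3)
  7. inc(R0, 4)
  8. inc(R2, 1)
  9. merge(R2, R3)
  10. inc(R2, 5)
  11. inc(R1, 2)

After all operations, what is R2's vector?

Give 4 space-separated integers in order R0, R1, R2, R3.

Answer: 0 0 6 1

Derivation:
Op 1: merge R2<->R3 -> R2=(0,0,0,0) R3=(0,0,0,0)
Op 2: merge R0<->R3 -> R0=(0,0,0,0) R3=(0,0,0,0)
Op 3: inc R1 by 1 -> R1=(0,1,0,0) value=1
Op 4: inc R3 by 1 -> R3=(0,0,0,1) value=1
Op 5: merge R3<->R0 -> R3=(0,0,0,1) R0=(0,0,0,1)
Op 6: merge R2<->R3 -> R2=(0,0,0,1) R3=(0,0,0,1)
Op 7: inc R0 by 4 -> R0=(4,0,0,1) value=5
Op 8: inc R2 by 1 -> R2=(0,0,1,1) value=2
Op 9: merge R2<->R3 -> R2=(0,0,1,1) R3=(0,0,1,1)
Op 10: inc R2 by 5 -> R2=(0,0,6,1) value=7
Op 11: inc R1 by 2 -> R1=(0,3,0,0) value=3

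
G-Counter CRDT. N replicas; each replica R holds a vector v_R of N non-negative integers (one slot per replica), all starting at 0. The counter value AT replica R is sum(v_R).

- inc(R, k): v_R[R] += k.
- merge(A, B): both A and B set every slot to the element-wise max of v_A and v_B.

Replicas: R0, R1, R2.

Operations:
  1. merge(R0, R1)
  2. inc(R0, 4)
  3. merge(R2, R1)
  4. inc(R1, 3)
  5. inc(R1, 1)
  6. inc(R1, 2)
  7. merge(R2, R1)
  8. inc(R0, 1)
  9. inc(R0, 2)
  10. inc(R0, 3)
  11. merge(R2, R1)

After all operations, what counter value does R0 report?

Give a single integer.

Op 1: merge R0<->R1 -> R0=(0,0,0) R1=(0,0,0)
Op 2: inc R0 by 4 -> R0=(4,0,0) value=4
Op 3: merge R2<->R1 -> R2=(0,0,0) R1=(0,0,0)
Op 4: inc R1 by 3 -> R1=(0,3,0) value=3
Op 5: inc R1 by 1 -> R1=(0,4,0) value=4
Op 6: inc R1 by 2 -> R1=(0,6,0) value=6
Op 7: merge R2<->R1 -> R2=(0,6,0) R1=(0,6,0)
Op 8: inc R0 by 1 -> R0=(5,0,0) value=5
Op 9: inc R0 by 2 -> R0=(7,0,0) value=7
Op 10: inc R0 by 3 -> R0=(10,0,0) value=10
Op 11: merge R2<->R1 -> R2=(0,6,0) R1=(0,6,0)

Answer: 10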